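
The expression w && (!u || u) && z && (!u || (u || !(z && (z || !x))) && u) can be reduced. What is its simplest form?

w && z

w && (!u || u) && z && (!u || (u || !(z && (z || !x))) && u)
= w && (!u || u) && z && (!u || (u || !z) && u)   — absorption
= w && (!u || u) && z && (!u || u)   — absorption
= w && (!u || u) && z   — complement / identity
= w && z   — complement / identity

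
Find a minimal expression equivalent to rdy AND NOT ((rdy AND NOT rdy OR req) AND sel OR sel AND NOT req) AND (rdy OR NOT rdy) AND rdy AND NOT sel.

rdy AND NOT sel

rdy AND NOT ((rdy AND NOT rdy OR req) AND sel OR sel AND NOT req) AND (rdy OR NOT rdy) AND rdy AND NOT sel
= rdy AND NOT (req AND sel OR sel AND NOT req) AND (rdy OR NOT rdy) AND rdy AND NOT sel   (complement / identity)
= rdy AND NOT sel AND (rdy OR NOT rdy) AND rdy AND NOT sel   (distribution)
= rdy AND NOT sel AND rdy AND NOT sel   (complement / identity)
= rdy AND NOT sel   (idempotence)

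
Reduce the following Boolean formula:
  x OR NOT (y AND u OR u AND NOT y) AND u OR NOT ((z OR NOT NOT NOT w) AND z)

x OR NOT (y AND u OR u AND NOT y) AND u OR NOT ((z OR NOT NOT NOT w) AND z)
= x OR NOT u AND u OR NOT ((z OR NOT NOT NOT w) AND z)   (distribution)
= x OR NOT u AND u OR NOT ((z OR NOT w) AND z)   (double negation)
= x OR NOT u AND u OR NOT z   (absorption)
= x OR NOT z   (complement / identity)

x OR NOT z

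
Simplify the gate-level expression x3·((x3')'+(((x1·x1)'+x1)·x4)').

x3

x3·((x3')'+(((x1·x1)'+x1)·x4)')
= x3·((x3')'+((x1'+x1)·x4)')   [idempotence]
= x3·(x3+((x1'+x1)·x4)')   [double negation]
= x3·(x3+x4')   [complement / identity]
= x3   [absorption]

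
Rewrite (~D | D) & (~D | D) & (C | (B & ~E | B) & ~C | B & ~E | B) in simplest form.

C | B

(~D | D) & (~D | D) & (C | (B & ~E | B) & ~C | B & ~E | B)
= (~D | D) & (~D | D) & (C | B & ~E | B)
= (~D | D) & (~D | D) & (C | B)
= (~D | D) & (C | B)
= C | B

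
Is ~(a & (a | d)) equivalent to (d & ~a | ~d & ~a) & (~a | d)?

E1: ~(a & (a | d))
    = ~a   (absorption)
E2: (d & ~a | ~d & ~a) & (~a | d)
    = ~a & (~a | d)   (distribution)
    = ~a   (absorption)
Both reduce to ~a, so they are equivalent.

Yes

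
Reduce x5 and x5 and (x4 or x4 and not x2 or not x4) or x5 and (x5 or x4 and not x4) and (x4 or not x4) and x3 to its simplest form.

x5 and x5 and (x4 or x4 and not x2 or not x4) or x5 and (x5 or x4 and not x4) and (x4 or not x4) and x3
= x5 and x5 and (x4 or x4 and not x2 or not x4) or x5 and x5 and (x4 or not x4) and x3   [complement / identity]
= x5 and x5 and (x4 or not x4) or x5 and x5 and (x4 or not x4) and x3   [absorption]
= x5 and x5 and (x4 or not x4)   [absorption]
= x5 and x5   [complement / identity]
= x5   [idempotence]

x5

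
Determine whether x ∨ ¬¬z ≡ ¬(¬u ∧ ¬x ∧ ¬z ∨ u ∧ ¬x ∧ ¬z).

E1: x ∨ ¬¬z
    = x ∨ z   (double negation)
E2: ¬(¬u ∧ ¬x ∧ ¬z ∨ u ∧ ¬x ∧ ¬z)
    = ¬(¬x ∧ ¬z)   (distribution)
    = x ∨ z   (De Morgan)
Both reduce to x ∨ z, so they are equivalent.

Yes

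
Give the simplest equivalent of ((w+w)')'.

w

((w+w)')'
= (w')'   (idempotence)
= w   (double negation)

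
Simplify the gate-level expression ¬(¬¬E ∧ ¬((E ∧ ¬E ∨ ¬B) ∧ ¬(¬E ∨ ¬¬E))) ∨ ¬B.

¬(¬¬E ∧ ¬((E ∧ ¬E ∨ ¬B) ∧ ¬(¬E ∨ ¬¬E))) ∨ ¬B
= ¬(¬¬E ∧ ¬((E ∧ ¬E ∨ ¬B) ∧ E ∧ ¬E)) ∨ ¬B
= ¬(¬¬E ∧ ¬(E ∧ ¬E)) ∨ ¬B
= ¬E ∨ E ∧ ¬E ∨ ¬B
= ¬E ∨ ¬B

¬E ∨ ¬B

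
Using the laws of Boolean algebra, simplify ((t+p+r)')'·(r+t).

((t+p+r)')'·(r+t)
= (t+p+r)·(r+t)   (double negation)
= (t+p)·t+r   (distribution)
= t+r   (absorption)

t+r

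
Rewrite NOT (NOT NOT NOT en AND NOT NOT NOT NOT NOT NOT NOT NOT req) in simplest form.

en OR NOT req

NOT (NOT NOT NOT en AND NOT NOT NOT NOT NOT NOT NOT NOT req)
= NOT (NOT en AND NOT NOT NOT NOT NOT NOT NOT NOT req)
= NOT (NOT en AND NOT NOT NOT NOT NOT NOT req)
= NOT (NOT en AND NOT NOT NOT NOT req)
= en OR NOT NOT NOT req
= en OR NOT req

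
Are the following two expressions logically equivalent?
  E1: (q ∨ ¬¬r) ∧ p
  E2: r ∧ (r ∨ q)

No

E1: (q ∨ ¬¬r) ∧ p
    = (q ∨ r) ∧ p   (double negation)
E2: r ∧ (r ∨ q)
    = r   (absorption)
These differ: at p=0, q=1, r=1, E1 = 0 but E2 = 1.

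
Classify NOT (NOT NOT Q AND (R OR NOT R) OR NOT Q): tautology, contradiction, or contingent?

contradiction

NOT (NOT NOT Q AND (R OR NOT R) OR NOT Q)
= NOT (NOT NOT Q OR NOT Q)
= NOT Q AND Q
= FALSE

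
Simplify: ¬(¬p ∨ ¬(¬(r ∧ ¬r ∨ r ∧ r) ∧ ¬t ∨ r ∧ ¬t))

p ∧ ¬t

¬(¬p ∨ ¬(¬(r ∧ ¬r ∨ r ∧ r) ∧ ¬t ∨ r ∧ ¬t))
= ¬(¬p ∨ ¬(¬r ∧ ¬t ∨ r ∧ ¬t))   [distribution]
= ¬(¬p ∨ ¬¬t)   [distribution]
= p ∧ ¬t   [De Morgan]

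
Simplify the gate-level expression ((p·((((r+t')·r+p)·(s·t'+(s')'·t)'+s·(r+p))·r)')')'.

p·r'

((p·((((r+t')·r+p)·(s·t'+(s')'·t)'+s·(r+p))·r)')')'
= ((p·(((r+p)·(s·t'+(s')'·t)'+s·(r+p))·r)')')'   [absorption]
= ((p·(((r+p)·(s·t'+s·t)'+s·(r+p))·r)')')'   [double negation]
= ((p·(((r+p)·s'+s·(r+p))·r)')')'   [distribution]
= ((p·((r+p)·r)')')'   [distribution]
= ((p·r')')'   [absorption]
= p·r'   [double negation]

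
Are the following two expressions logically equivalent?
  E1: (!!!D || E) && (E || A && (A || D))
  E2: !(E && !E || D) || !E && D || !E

E1: (!!!D || E) && (E || A && (A || D))
    = !!!D && A && (A || D) || E   [distribution]
    = !D && A && (A || D) || E   [double negation]
    = !D && A || E   [absorption]
E2: !(E && !E || D) || !E && D || !E
    = !D || !E && D || !E   [complement / identity]
    = !D || !E   [absorption]
These differ: at A=0, D=1, E=0, E1 = 0 but E2 = 1.

No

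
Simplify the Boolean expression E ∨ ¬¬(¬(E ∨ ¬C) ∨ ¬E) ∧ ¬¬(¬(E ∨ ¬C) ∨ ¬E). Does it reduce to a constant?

True

E ∨ ¬¬(¬(E ∨ ¬C) ∨ ¬E) ∧ ¬¬(¬(E ∨ ¬C) ∨ ¬E)
= E ∨ ¬¬(¬(E ∨ ¬C) ∨ ¬E)   (idempotence)
= E ∨ ¬((E ∨ ¬C) ∧ E)   (De Morgan)
= E ∨ ¬E   (absorption)
= True   (complement)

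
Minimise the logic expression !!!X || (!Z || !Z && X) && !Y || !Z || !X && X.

!!!X || (!Z || !Z && X) && !Y || !Z || !X && X
= !X || (!Z || !Z && X) && !Y || !Z || !X && X   (double negation)
= !X || !Z && !Y || !Z || !X && X   (absorption)
= !X || !Z && !Y || !Z   (complement / identity)
= !X || !Z   (absorption)

!X || !Z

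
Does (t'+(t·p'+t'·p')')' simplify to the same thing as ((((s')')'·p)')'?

No

E1: (t'+(t·p'+t'·p')')'
    = t·(t·p'+t'·p')   [De Morgan]
    = t·p'   [distribution]
E2: ((((s')')'·p)')'
    = ((s'·p)')'   [double negation]
    = s'·p   [double negation]
These differ: at p=0, s=0, t=1, E1 = 1 but E2 = 0.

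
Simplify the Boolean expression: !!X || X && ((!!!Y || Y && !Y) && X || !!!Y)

!!X || X && ((!!!Y || Y && !Y) && X || !!!Y)
= !!X || X && ((!!!Y || Y && !Y) && X || !Y)   [double negation]
= !!X || X && ((!Y || Y && !Y) && X || !Y)   [double negation]
= !!X || X && (!Y && X || !Y)   [complement / identity]
= X || X && (!Y && X || !Y)   [double negation]
= X || X && !Y   [absorption]
= X   [absorption]

X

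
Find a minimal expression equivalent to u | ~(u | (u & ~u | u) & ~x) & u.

u | ~(u | (u & ~u | u) & ~x) & u
= u | ~(u | u & ~x) & u   (complement / identity)
= u | ~u & u   (absorption)
= u   (complement / identity)

u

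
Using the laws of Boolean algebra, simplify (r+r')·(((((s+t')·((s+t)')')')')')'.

s

(r+r')·(((((s+t')·((s+t)')')')')')'
= (r+r')·(((((s+t')·(s+t))')')')'   (double negation)
= (r+r')·((((t'·t+s)')')')'   (distribution)
= (r+r')·((t'·t+s)')'   (double negation)
= (r+r')·(s')'   (complement / identity)
= (r+r')·s   (double negation)
= s   (complement / identity)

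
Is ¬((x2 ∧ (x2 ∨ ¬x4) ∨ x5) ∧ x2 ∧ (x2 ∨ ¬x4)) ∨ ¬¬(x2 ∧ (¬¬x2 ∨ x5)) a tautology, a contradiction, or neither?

¬((x2 ∧ (x2 ∨ ¬x4) ∨ x5) ∧ x2 ∧ (x2 ∨ ¬x4)) ∨ ¬¬(x2 ∧ (¬¬x2 ∨ x5))
= ¬(x2 ∧ (x2 ∨ ¬x4)) ∨ ¬¬(x2 ∧ (¬¬x2 ∨ x5))   [absorption]
= ¬x2 ∨ ¬¬(x2 ∧ (¬¬x2 ∨ x5))   [absorption]
= ¬x2 ∨ x2 ∧ (¬¬x2 ∨ x5)   [double negation]
= ¬x2 ∨ x2 ∧ (x2 ∨ x5)   [double negation]
= ¬x2 ∨ x2   [absorption]
= True   [complement]

tautology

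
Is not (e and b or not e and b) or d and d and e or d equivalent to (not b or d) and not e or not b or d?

E1: not (e and b or not e and b) or d and d and e or d
    = not b or d and d and e or d
    = not b or d and e or d
    = not b or d
E2: (not b or d) and not e or not b or d
    = not b or d
Both reduce to not b or d, so they are equivalent.

Yes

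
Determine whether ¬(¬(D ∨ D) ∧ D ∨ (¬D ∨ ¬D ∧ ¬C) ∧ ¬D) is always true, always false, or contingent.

¬(¬(D ∨ D) ∧ D ∨ (¬D ∨ ¬D ∧ ¬C) ∧ ¬D)
= ¬(¬D ∧ D ∨ (¬D ∨ ¬D ∧ ¬C) ∧ ¬D)   (idempotence)
= ¬(¬D ∧ D ∨ ¬D ∧ ¬D)   (absorption)
= ¬¬D   (distribution)
= D   (double negation)
This depends on D, so it is not a constant.

contingent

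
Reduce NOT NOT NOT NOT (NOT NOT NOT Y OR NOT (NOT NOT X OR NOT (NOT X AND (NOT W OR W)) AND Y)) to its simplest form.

NOT NOT NOT NOT (NOT NOT NOT Y OR NOT (NOT NOT X OR NOT (NOT X AND (NOT W OR W)) AND Y))
= NOT NOT NOT NOT (NOT NOT NOT Y OR NOT (NOT NOT X OR NOT NOT X AND Y))   — complement / identity
= NOT NOT NOT (NOT NOT Y AND (NOT NOT X OR NOT NOT X AND Y))   — De Morgan
= NOT (NOT NOT Y AND (NOT NOT X OR NOT NOT X AND Y))   — double negation
= NOT (NOT NOT Y AND NOT NOT X)   — absorption
= NOT Y OR NOT X   — De Morgan

NOT Y OR NOT X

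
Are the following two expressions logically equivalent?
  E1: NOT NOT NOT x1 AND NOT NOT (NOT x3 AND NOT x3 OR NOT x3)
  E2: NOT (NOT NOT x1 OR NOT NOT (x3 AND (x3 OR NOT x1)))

Yes

E1: NOT NOT NOT x1 AND NOT NOT (NOT x3 AND NOT x3 OR NOT x3)
    = NOT NOT NOT x1 AND NOT NOT (NOT x3 OR NOT x3)   — idempotence
    = NOT NOT NOT x1 AND NOT NOT NOT x3   — idempotence
    = NOT x1 AND NOT NOT NOT x3   — double negation
    = NOT x1 AND NOT x3   — double negation
E2: NOT (NOT NOT x1 OR NOT NOT (x3 AND (x3 OR NOT x1)))
    = NOT x1 AND NOT (x3 AND (x3 OR NOT x1))   — De Morgan
    = NOT x1 AND NOT x3   — absorption
Both reduce to NOT x1 AND NOT x3, so they are equivalent.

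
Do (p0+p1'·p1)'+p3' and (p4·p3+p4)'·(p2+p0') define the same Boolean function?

No

E1: (p0+p1'·p1)'+p3'
    = p0'+p3'
E2: (p4·p3+p4)'·(p2+p0')
    = p4'·(p2+p0')
These differ: at p0=1, p1=0, p2=0, p3=0, p4=1, E1 = 1 but E2 = 0.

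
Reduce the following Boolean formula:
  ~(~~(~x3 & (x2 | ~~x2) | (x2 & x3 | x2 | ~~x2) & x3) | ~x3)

~(~~(~x3 & (x2 | ~~x2) | (x2 & x3 | x2 | ~~x2) & x3) | ~x3)
= ~(~~(~x3 & (x2 | ~~x2) | (x2 | ~~x2) & x3) | ~x3)
= ~(~~(x2 | ~~x2) | ~x3)
= ~(x2 | ~~x2) & x3
= ~(x2 | x2) & x3
= ~x2 & x3

~x2 & x3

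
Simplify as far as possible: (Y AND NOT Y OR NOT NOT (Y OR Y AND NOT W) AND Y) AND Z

(Y AND NOT Y OR NOT NOT (Y OR Y AND NOT W) AND Y) AND Z
= (Y AND NOT Y OR NOT NOT Y AND Y) AND Z   [absorption]
= (Y AND NOT Y OR Y AND Y) AND Z   [double negation]
= Y AND Z   [distribution]

Y AND Z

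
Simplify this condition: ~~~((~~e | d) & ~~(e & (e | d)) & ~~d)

~e | ~d

~~~((~~e | d) & ~~(e & (e | d)) & ~~d)
= ~~~((~~e | d) & ~~e & ~~d)   [absorption]
= ~((~~e | d) & ~~e & ~~d)   [double negation]
= ~(~~e & ~~d)   [absorption]
= ~e | ~d   [De Morgan]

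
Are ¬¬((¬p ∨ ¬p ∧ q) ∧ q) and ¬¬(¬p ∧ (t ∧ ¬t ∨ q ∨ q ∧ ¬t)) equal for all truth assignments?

E1: ¬¬((¬p ∨ ¬p ∧ q) ∧ q)
    = ¬¬(¬p ∧ q)   (absorption)
    = ¬p ∧ q   (double negation)
E2: ¬¬(¬p ∧ (t ∧ ¬t ∨ q ∨ q ∧ ¬t))
    = ¬¬(¬p ∧ (q ∨ q ∧ ¬t))   (complement / identity)
    = ¬¬(¬p ∧ q)   (absorption)
    = ¬p ∧ q   (double negation)
Both reduce to ¬p ∧ q, so they are equivalent.

Yes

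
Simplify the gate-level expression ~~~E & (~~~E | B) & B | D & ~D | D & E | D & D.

~E & B | D

~~~E & (~~~E | B) & B | D & ~D | D & E | D & D
= ~~~E & (~~~E | B) & B | D & ~D | D & E | D   — idempotence
= ~~~E & B | D & ~D | D & E | D   — absorption
= ~E & B | D & ~D | D & E | D   — double negation
= ~E & B | D & E | D   — complement / identity
= ~E & B | D   — absorption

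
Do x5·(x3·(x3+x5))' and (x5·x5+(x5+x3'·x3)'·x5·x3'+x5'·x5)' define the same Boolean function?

E1: x5·(x3·(x3+x5))'
    = x5·x3'   (absorption)
E2: (x5·x5+(x5+x3'·x3)'·x5·x3'+x5'·x5)'
    = (x5·x5+x5'·x5·x3'+x5'·x5)'   (complement / identity)
    = (x5·x5+x5'·x5)'   (absorption)
    = x5'   (distribution)
These differ: at x3=0, x5=0, E1 = 0 but E2 = 1.

No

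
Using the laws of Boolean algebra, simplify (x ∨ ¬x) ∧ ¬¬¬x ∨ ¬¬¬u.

¬x ∨ ¬u

(x ∨ ¬x) ∧ ¬¬¬x ∨ ¬¬¬u
= ¬¬¬x ∨ ¬¬¬u   (complement / identity)
= ¬x ∨ ¬¬¬u   (double negation)
= ¬x ∨ ¬u   (double negation)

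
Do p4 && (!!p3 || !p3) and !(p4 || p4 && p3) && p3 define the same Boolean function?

E1: p4 && (!!p3 || !p3)
    = p4 && (p3 || !p3)   — double negation
    = p4   — complement / identity
E2: !(p4 || p4 && p3) && p3
    = !p4 && p3   — absorption
These differ: at p3=0, p4=1, E1 = 1 but E2 = 0.

No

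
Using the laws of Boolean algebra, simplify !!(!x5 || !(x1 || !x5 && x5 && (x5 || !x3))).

!!(!x5 || !(x1 || !x5 && x5 && (x5 || !x3)))
= !x5 || !(x1 || !x5 && x5 && (x5 || !x3))
= !x5 || !(x1 || !x5 && x5)
= !x5 || !x1

!x5 || !x1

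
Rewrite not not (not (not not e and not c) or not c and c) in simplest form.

not e or c

not not (not (not not e and not c) or not c and c)
= not not not (not not e and not c)   (complement / identity)
= not not (not e or c)   (De Morgan)
= not e or c   (double negation)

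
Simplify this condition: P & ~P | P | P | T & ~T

P & ~P | P | P | T & ~T
= P & ~P | P | P   [complement / identity]
= P | P   [complement / identity]
= P   [idempotence]

P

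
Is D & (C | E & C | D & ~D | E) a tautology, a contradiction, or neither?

D & (C | E & C | D & ~D | E)
= D & (C | E & C | E)   (complement / identity)
= D & (C | E)   (absorption)
This depends on C, D, E, so it is not a constant.

neither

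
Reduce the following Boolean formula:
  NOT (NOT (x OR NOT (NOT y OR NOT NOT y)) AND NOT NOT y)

NOT (NOT (x OR NOT (NOT y OR NOT NOT y)) AND NOT NOT y)
= NOT (NOT (x OR y AND NOT y) AND NOT NOT y)   (De Morgan)
= NOT (NOT x AND NOT NOT y)   (complement / identity)
= x OR NOT y   (De Morgan)

x OR NOT y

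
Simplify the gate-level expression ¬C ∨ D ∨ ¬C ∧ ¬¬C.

¬C ∨ D ∨ ¬C ∧ ¬¬C
= ¬C ∨ D ∨ ¬C ∧ C   [double negation]
= ¬C ∨ D   [complement / identity]

¬C ∨ D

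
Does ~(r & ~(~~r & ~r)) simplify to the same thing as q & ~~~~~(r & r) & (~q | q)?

E1: ~(r & ~(~~r & ~r))
    = ~(r & (~r | r))   — De Morgan
    = ~r   — complement / identity
E2: q & ~~~~~(r & r) & (~q | q)
    = q & ~~~(r & r) & (~q | q)   — double negation
    = q & ~~~(r & r)   — complement / identity
    = q & ~~~r   — idempotence
    = q & ~r   — double negation
These differ: at q=0, r=0, E1 = 1 but E2 = 0.

No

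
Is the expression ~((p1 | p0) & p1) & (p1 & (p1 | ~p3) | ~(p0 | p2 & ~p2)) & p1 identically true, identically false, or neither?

~((p1 | p0) & p1) & (p1 & (p1 | ~p3) | ~(p0 | p2 & ~p2)) & p1
= ~p1 & (p1 & (p1 | ~p3) | ~(p0 | p2 & ~p2)) & p1   [absorption]
= ~p1 & (p1 | ~(p0 | p2 & ~p2)) & p1   [absorption]
= ~p1 & (p1 | ~p0) & p1   [complement / identity]
= ~p1 & p1   [absorption]
= 0   [complement]

identically false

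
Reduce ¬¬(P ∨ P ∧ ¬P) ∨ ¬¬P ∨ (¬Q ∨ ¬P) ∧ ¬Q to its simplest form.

¬¬(P ∨ P ∧ ¬P) ∨ ¬¬P ∨ (¬Q ∨ ¬P) ∧ ¬Q
= ¬¬(P ∨ P ∧ ¬P) ∨ ¬¬P ∨ ¬Q   — absorption
= ¬¬P ∨ ¬¬P ∨ ¬Q   — complement / identity
= ¬¬P ∨ ¬Q   — idempotence
= P ∨ ¬Q   — double negation

P ∨ ¬Q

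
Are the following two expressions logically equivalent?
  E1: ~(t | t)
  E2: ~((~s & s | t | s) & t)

Yes

E1: ~(t | t)
    = ~t   [idempotence]
E2: ~((~s & s | t | s) & t)
    = ~((t | s) & t)   [complement / identity]
    = ~t   [absorption]
Both reduce to ~t, so they are equivalent.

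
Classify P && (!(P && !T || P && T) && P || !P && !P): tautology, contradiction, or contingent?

P && (!(P && !T || P && T) && P || !P && !P)
= P && (!P && P || !P && !P)
= P && !P
= false

contradiction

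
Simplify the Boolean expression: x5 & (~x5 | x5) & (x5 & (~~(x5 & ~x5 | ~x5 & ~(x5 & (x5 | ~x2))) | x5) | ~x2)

x5 & (~x5 | x5) & (x5 & (~~(x5 & ~x5 | ~x5 & ~(x5 & (x5 | ~x2))) | x5) | ~x2)
= x5 & (~x5 | x5) & (x5 & (~~(x5 & ~x5 | ~x5 & ~x5) | x5) | ~x2)
= x5 & (~x5 | x5) & (x5 & (~~~x5 | x5) | ~x2)
= x5 & (~x5 | x5) & (x5 & (~x5 | x5) | ~x2)
= x5 & (~x5 | x5)
= x5

x5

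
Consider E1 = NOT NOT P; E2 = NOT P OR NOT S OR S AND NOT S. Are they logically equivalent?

No

E1: NOT NOT P
    = P   (double negation)
E2: NOT P OR NOT S OR S AND NOT S
    = NOT P OR NOT S   (complement / identity)
These differ: at P=0, S=0, E1 = 0 but E2 = 1.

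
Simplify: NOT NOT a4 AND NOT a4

NOT NOT a4 AND NOT a4
= a4 AND NOT a4   (double negation)
= FALSE   (complement)

FALSE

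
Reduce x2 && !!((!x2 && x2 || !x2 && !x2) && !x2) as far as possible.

x2 && !!((!x2 && x2 || !x2 && !x2) && !x2)
= x2 && !!(!x2 && !x2)
= x2 && !!!x2
= x2 && !x2
= false

false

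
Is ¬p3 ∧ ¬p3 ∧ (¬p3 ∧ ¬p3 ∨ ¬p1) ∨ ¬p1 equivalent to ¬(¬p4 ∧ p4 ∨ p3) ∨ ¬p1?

Yes

E1: ¬p3 ∧ ¬p3 ∧ (¬p3 ∧ ¬p3 ∨ ¬p1) ∨ ¬p1
    = ¬p3 ∧ ¬p3 ∨ ¬p1
    = ¬p3 ∨ ¬p1
E2: ¬(¬p4 ∧ p4 ∨ p3) ∨ ¬p1
    = ¬p3 ∨ ¬p1
Both reduce to ¬p3 ∨ ¬p1, so they are equivalent.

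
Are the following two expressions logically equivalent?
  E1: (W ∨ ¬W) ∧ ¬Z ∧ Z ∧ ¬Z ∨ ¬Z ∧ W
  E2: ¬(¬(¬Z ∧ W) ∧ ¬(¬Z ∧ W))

E1: (W ∨ ¬W) ∧ ¬Z ∧ Z ∧ ¬Z ∨ ¬Z ∧ W
    = ¬Z ∧ Z ∧ ¬Z ∨ ¬Z ∧ W   — complement / identity
    = ¬Z ∧ (¬Z ∧ Z ∨ W)   — distribution
    = ¬Z ∧ W   — complement / identity
E2: ¬(¬(¬Z ∧ W) ∧ ¬(¬Z ∧ W))
    = ¬Z ∧ W ∨ ¬Z ∧ W   — De Morgan
    = ¬Z ∧ W   — idempotence
Both reduce to ¬Z ∧ W, so they are equivalent.

Yes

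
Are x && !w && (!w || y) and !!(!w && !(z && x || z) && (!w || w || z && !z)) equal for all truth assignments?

E1: x && !w && (!w || y)
    = x && !w   [absorption]
E2: !!(!w && !(z && x || z) && (!w || w || z && !z))
    = !!(!w && !(z && x || z) && (!w || w))   [complement / identity]
    = !!(!w && !(z && x || z))   [complement / identity]
    = !!(!w && !z)   [absorption]
    = !w && !z   [double negation]
These differ: at w=0, x=0, y=0, z=0, E1 = 0 but E2 = 1.

No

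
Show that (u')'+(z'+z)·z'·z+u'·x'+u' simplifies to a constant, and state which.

(u')'+(z'+z)·z'·z+u'·x'+u'
= (u')'+z'·z+u'·x'+u'
= (u')'+u'·x'+u'
= (u')'+u'
= u+u'
= 1

1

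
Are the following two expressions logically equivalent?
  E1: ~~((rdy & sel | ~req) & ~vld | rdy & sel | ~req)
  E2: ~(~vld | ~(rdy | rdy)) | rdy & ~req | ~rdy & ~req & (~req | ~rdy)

E1: ~~((rdy & sel | ~req) & ~vld | rdy & sel | ~req)
    = (rdy & sel | ~req) & ~vld | rdy & sel | ~req   [double negation]
    = rdy & sel | ~req   [absorption]
E2: ~(~vld | ~(rdy | rdy)) | rdy & ~req | ~rdy & ~req & (~req | ~rdy)
    = ~(~vld | ~(rdy | rdy)) | rdy & ~req | ~rdy & ~req   [absorption]
    = ~(~vld | ~(rdy | rdy)) | ~req   [distribution]
    = vld & (rdy | rdy) | ~req   [De Morgan]
    = vld & rdy | ~req   [idempotence]
These differ: at rdy=1, req=1, sel=0, vld=1, E1 = 0 but E2 = 1.

No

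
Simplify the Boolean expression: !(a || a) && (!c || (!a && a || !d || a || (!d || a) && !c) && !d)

!a && (!c || !d)

!(a || a) && (!c || (!a && a || !d || a || (!d || a) && !c) && !d)
= !(a || a) && (!c || (!d || a || (!d || a) && !c) && !d)
= !(a || a) && (!c || (!d || a) && !d)
= !(a || a) && (!c || !d)
= !a && (!c || !d)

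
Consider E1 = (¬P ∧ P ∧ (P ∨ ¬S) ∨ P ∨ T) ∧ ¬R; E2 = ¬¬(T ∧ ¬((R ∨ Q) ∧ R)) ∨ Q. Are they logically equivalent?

E1: (¬P ∧ P ∧ (P ∨ ¬S) ∨ P ∨ T) ∧ ¬R
    = (¬P ∧ P ∨ P ∨ T) ∧ ¬R   — absorption
    = (P ∨ T) ∧ ¬R   — complement / identity
E2: ¬¬(T ∧ ¬((R ∨ Q) ∧ R)) ∨ Q
    = ¬¬(T ∧ ¬R) ∨ Q   — absorption
    = T ∧ ¬R ∨ Q   — double negation
These differ: at P=1, Q=1, R=1, S=0, T=1, E1 = 0 but E2 = 1.

No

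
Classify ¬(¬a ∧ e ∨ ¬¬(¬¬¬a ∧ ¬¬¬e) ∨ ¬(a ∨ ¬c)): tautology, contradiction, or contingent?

¬(¬a ∧ e ∨ ¬¬(¬¬¬a ∧ ¬¬¬e) ∨ ¬(a ∨ ¬c))
= ¬(¬a ∧ e ∨ ¬(¬¬a ∨ ¬¬e) ∨ ¬(a ∨ ¬c))
= ¬(¬a ∧ e ∨ ¬a ∧ ¬e ∨ ¬(a ∨ ¬c))
= ¬(¬a ∨ ¬(a ∨ ¬c))
= a ∧ (a ∨ ¬c)
= a
This depends on a, so it is not a constant.

contingent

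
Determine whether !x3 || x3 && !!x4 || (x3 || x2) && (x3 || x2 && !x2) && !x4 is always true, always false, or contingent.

!x3 || x3 && !!x4 || (x3 || x2) && (x3 || x2 && !x2) && !x4
= !x3 || x3 && !!x4 || (x3 || x2) && x3 && !x4   (complement / identity)
= !x3 || x3 && !!x4 || x3 && !x4   (absorption)
= !x3 || x3 && x4 || x3 && !x4   (double negation)
= !x3 || x3   (distribution)
= true   (complement)

always true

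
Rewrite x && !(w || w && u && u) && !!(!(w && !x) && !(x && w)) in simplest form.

x && !(w || w && u && u) && !!(!(w && !x) && !(x && w))
= x && !(w || w && u) && !!(!(w && !x) && !(x && w))   — idempotence
= x && !(w || w && u) && !(w && !x || x && w)   — De Morgan
= x && !w && !(w && !x || x && w)   — absorption
= x && !w && !w   — distribution
= x && !w   — idempotence

x && !w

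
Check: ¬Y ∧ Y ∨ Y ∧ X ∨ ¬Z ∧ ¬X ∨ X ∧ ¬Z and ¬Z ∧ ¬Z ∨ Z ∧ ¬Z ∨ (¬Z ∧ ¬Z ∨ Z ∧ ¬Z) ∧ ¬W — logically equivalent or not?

E1: ¬Y ∧ Y ∨ Y ∧ X ∨ ¬Z ∧ ¬X ∨ X ∧ ¬Z
    = ¬Y ∧ Y ∨ Y ∧ X ∨ ¬Z   (distribution)
    = Y ∧ X ∨ ¬Z   (complement / identity)
E2: ¬Z ∧ ¬Z ∨ Z ∧ ¬Z ∨ (¬Z ∧ ¬Z ∨ Z ∧ ¬Z) ∧ ¬W
    = ¬Z ∧ ¬Z ∨ Z ∧ ¬Z   (absorption)
    = ¬Z   (distribution)
These differ: at W=0, X=1, Y=1, Z=1, E1 = 1 but E2 = 0.

No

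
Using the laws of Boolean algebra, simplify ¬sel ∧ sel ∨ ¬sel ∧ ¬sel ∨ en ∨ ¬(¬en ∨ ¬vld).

¬sel ∧ sel ∨ ¬sel ∧ ¬sel ∨ en ∨ ¬(¬en ∨ ¬vld)
= ¬sel ∧ sel ∨ ¬sel ∧ ¬sel ∨ en ∨ en ∧ vld   [De Morgan]
= ¬sel ∧ sel ∨ ¬sel ∧ ¬sel ∨ en   [absorption]
= ¬sel ∨ en   [distribution]

¬sel ∨ en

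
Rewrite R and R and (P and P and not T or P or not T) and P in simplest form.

R and R and (P and P and not T or P or not T) and P
= R and (P and P and not T or P or not T) and P
= R and (P and not T or P or not T) and P
= R and (P or not T) and P
= R and P

R and P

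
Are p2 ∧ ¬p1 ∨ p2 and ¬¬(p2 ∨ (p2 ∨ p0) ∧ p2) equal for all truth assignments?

Yes

E1: p2 ∧ ¬p1 ∨ p2
    = p2
E2: ¬¬(p2 ∨ (p2 ∨ p0) ∧ p2)
    = ¬¬(p2 ∨ p2)
    = ¬¬p2
    = p2
Both reduce to p2, so they are equivalent.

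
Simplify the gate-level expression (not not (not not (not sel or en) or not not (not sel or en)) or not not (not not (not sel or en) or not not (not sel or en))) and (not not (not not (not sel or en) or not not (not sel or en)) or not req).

not sel or en

(not not (not not (not sel or en) or not not (not sel or en)) or not not (not not (not sel or en) or not not (not sel or en))) and (not not (not not (not sel or en) or not not (not sel or en)) or not req)
= not not (not not (not sel or en) or not not (not sel or en)) or not not (not not (not sel or en) or not not (not sel or en)) and not req   — distribution
= not not (not not (not sel or en) or not not (not sel or en))   — absorption
= not not (not sel or en) or not not (not sel or en)   — double negation
= not not (not sel or en)   — idempotence
= not sel or en   — double negation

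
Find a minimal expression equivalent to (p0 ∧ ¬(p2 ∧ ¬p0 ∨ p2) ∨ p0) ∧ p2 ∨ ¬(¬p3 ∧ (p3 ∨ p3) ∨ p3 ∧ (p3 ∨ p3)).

(p0 ∧ ¬(p2 ∧ ¬p0 ∨ p2) ∨ p0) ∧ p2 ∨ ¬(¬p3 ∧ (p3 ∨ p3) ∨ p3 ∧ (p3 ∨ p3))
= (p0 ∧ ¬(p2 ∧ ¬p0 ∨ p2) ∨ p0) ∧ p2 ∨ ¬(p3 ∨ p3)
= (p0 ∧ ¬p2 ∨ p0) ∧ p2 ∨ ¬(p3 ∨ p3)
= p0 ∧ p2 ∨ ¬(p3 ∨ p3)
= p0 ∧ p2 ∨ ¬p3

p0 ∧ p2 ∨ ¬p3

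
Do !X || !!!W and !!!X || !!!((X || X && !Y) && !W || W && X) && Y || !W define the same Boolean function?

E1: !X || !!!W
    = !X || !W   (double negation)
E2: !!!X || !!!((X || X && !Y) && !W || W && X) && Y || !W
    = !!!X || !!!(X && !W || W && X) && Y || !W   (absorption)
    = !!!X || !!!X && Y || !W   (distribution)
    = !!!X || !W   (absorption)
    = !X || !W   (double negation)
Both reduce to !X || !W, so they are equivalent.

Yes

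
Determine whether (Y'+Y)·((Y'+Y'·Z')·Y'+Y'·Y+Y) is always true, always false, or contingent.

(Y'+Y)·((Y'+Y'·Z')·Y'+Y'·Y+Y)
= (Y'+Y)·(Y'·Y'+Y'·Y+Y)   (absorption)
= (Y'+Y)·(Y'+Y)   (distribution)
= Y'+Y   (idempotence)
= 1   (complement)

always true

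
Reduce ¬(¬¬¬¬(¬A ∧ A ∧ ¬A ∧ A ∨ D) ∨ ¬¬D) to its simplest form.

¬D

¬(¬¬¬¬(¬A ∧ A ∧ ¬A ∧ A ∨ D) ∨ ¬¬D)
= ¬(¬¬¬¬(¬A ∧ A ∨ D) ∨ ¬¬D)   [idempotence]
= ¬(¬¬¬¬D ∨ ¬¬D)   [complement / identity]
= ¬¬¬D ∧ ¬D   [De Morgan]
= ¬D ∧ ¬D   [double negation]
= ¬D   [idempotence]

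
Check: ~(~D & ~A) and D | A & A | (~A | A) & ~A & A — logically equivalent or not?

E1: ~(~D & ~A)
    = D | A   — De Morgan
E2: D | A & A | (~A | A) & ~A & A
    = D | A & A | ~A & A   — complement / identity
    = D | A   — distribution
Both reduce to D | A, so they are equivalent.

Yes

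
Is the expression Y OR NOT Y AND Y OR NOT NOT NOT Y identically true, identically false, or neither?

identically true

Y OR NOT Y AND Y OR NOT NOT NOT Y
= Y OR NOT NOT NOT Y   — complement / identity
= Y OR NOT Y   — double negation
= TRUE   — complement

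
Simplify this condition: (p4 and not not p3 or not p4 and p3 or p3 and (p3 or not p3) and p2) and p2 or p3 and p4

(p4 and not not p3 or not p4 and p3 or p3 and (p3 or not p3) and p2) and p2 or p3 and p4
= (p4 and p3 or not p4 and p3 or p3 and (p3 or not p3) and p2) and p2 or p3 and p4   (double negation)
= (p3 or p3 and (p3 or not p3) and p2) and p2 or p3 and p4   (distribution)
= (p3 or p3 and p2) and p2 or p3 and p4   (complement / identity)
= p3 and p2 or p3 and p4   (absorption)
= (p2 or p4) and p3   (distribution)

(p2 or p4) and p3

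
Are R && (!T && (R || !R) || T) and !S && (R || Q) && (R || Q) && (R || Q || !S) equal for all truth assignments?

E1: R && (!T && (R || !R) || T)
    = R && (!T || T)   [complement / identity]
    = R   [complement / identity]
E2: !S && (R || Q) && (R || Q) && (R || Q || !S)
    = !S && (R || Q) && (R || Q || !S)   [idempotence]
    = !S && (R || Q)   [absorption]
These differ: at Q=1, R=1, S=1, T=1, E1 = 1 but E2 = 0.

No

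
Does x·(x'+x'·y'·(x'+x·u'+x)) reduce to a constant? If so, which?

x·(x'+x'·y'·(x'+x·u'+x))
= x·(x'+x'·y'·(x'+x))   [absorption]
= x·(x'+x'·y')   [complement / identity]
= x·x'   [absorption]
= 0   [complement]

yes, False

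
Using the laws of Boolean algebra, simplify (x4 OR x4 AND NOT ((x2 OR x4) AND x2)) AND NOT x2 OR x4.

(x4 OR x4 AND NOT ((x2 OR x4) AND x2)) AND NOT x2 OR x4
= (x4 OR x4 AND NOT x2) AND NOT x2 OR x4   (absorption)
= x4 AND NOT x2 OR x4   (absorption)
= x4   (absorption)

x4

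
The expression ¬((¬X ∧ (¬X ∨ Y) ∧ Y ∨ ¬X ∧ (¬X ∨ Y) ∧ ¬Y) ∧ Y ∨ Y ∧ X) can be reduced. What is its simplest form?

¬((¬X ∧ (¬X ∨ Y) ∧ Y ∨ ¬X ∧ (¬X ∨ Y) ∧ ¬Y) ∧ Y ∨ Y ∧ X)
= ¬(¬X ∧ (¬X ∨ Y) ∧ Y ∨ Y ∧ X)   — distribution
= ¬(¬X ∧ Y ∨ Y ∧ X)   — absorption
= ¬Y   — distribution

¬Y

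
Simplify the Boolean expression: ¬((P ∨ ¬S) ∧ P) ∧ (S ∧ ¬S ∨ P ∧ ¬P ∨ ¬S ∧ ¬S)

¬P ∧ ¬S

¬((P ∨ ¬S) ∧ P) ∧ (S ∧ ¬S ∨ P ∧ ¬P ∨ ¬S ∧ ¬S)
= ¬P ∧ (S ∧ ¬S ∨ P ∧ ¬P ∨ ¬S ∧ ¬S)
= ¬P ∧ (S ∧ ¬S ∨ ¬S ∧ ¬S)
= ¬P ∧ ¬S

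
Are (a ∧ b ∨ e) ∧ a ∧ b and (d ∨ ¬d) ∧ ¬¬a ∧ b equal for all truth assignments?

E1: (a ∧ b ∨ e) ∧ a ∧ b
    = a ∧ b   (absorption)
E2: (d ∨ ¬d) ∧ ¬¬a ∧ b
    = ¬¬a ∧ b   (complement / identity)
    = a ∧ b   (double negation)
Both reduce to a ∧ b, so they are equivalent.

Yes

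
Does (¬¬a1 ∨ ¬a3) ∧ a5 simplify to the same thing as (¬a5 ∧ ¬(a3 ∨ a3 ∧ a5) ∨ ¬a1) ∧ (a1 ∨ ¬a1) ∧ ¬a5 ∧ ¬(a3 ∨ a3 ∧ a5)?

No

E1: (¬¬a1 ∨ ¬a3) ∧ a5
    = (a1 ∨ ¬a3) ∧ a5
E2: (¬a5 ∧ ¬(a3 ∨ a3 ∧ a5) ∨ ¬a1) ∧ (a1 ∨ ¬a1) ∧ ¬a5 ∧ ¬(a3 ∨ a3 ∧ a5)
    = (¬a5 ∧ ¬(a3 ∨ a3 ∧ a5) ∨ ¬a1) ∧ ¬a5 ∧ ¬(a3 ∨ a3 ∧ a5)
    = ¬a5 ∧ ¬(a3 ∨ a3 ∧ a5)
    = ¬a5 ∧ ¬a3
These differ: at a1=0, a3=0, a5=1, E1 = 1 but E2 = 0.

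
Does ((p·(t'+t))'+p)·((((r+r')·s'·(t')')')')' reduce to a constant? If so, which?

((p·(t'+t))'+p)·((((r+r')·s'·(t')')')')'
= ((p·(t'+t))'+p)·(((s'·(t')')')')'   [complement / identity]
= (p'+p)·(((s'·(t')')')')'   [complement / identity]
= (((s'·(t')')')')'   [complement / identity]
= ((s+t')')'   [De Morgan]
= s+t'   [double negation]
This depends on s, t, so it is not a constant.

no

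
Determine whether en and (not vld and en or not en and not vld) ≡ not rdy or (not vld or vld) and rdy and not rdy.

E1: en and (not vld and en or not en and not vld)
    = en and not vld
E2: not rdy or (not vld or vld) and rdy and not rdy
    = not rdy or rdy and not rdy
    = not rdy
These differ: at en=0, rdy=0, vld=0, E1 = 0 but E2 = 1.

No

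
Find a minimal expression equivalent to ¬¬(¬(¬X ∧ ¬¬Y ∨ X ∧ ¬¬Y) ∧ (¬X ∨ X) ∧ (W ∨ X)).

¬¬(¬(¬X ∧ ¬¬Y ∨ X ∧ ¬¬Y) ∧ (¬X ∨ X) ∧ (W ∨ X))
= ¬¬(¬¬¬Y ∧ (¬X ∨ X) ∧ (W ∨ X))
= ¬¬(¬¬¬Y ∧ (W ∨ X))
= ¬¬¬Y ∧ (W ∨ X)
= ¬Y ∧ (W ∨ X)

¬Y ∧ (W ∨ X)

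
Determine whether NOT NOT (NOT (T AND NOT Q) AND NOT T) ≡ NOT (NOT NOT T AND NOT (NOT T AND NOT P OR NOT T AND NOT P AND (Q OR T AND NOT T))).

E1: NOT NOT (NOT (T AND NOT Q) AND NOT T)
    = NOT (T AND NOT Q OR T)
    = NOT T
E2: NOT (NOT NOT T AND NOT (NOT T AND NOT P OR NOT T AND NOT P AND (Q OR T AND NOT T)))
    = NOT (NOT NOT T AND NOT (NOT T AND NOT P OR NOT T AND NOT P AND Q))
    = NOT T OR NOT T AND NOT P OR NOT T AND NOT P AND Q
    = NOT T OR NOT T AND NOT P
    = NOT T
Both reduce to NOT T, so they are equivalent.

Yes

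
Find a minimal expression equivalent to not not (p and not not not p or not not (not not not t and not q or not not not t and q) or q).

not not (p and not not not p or not not (not not not t and not q or not not not t and q) or q)
= not not (p and not not not p or not not not not not t or q)
= p and not not not p or not not not not not t or q
= p and not not not p or not not not t or q
= p and not p or not not not t or q
= p and not p or not t or q
= not t or q

not t or q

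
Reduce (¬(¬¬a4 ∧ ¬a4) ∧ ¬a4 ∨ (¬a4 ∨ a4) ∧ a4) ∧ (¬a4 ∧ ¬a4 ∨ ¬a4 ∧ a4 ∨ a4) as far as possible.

(¬(¬¬a4 ∧ ¬a4) ∧ ¬a4 ∨ (¬a4 ∨ a4) ∧ a4) ∧ (¬a4 ∧ ¬a4 ∨ ¬a4 ∧ a4 ∨ a4)
= ((¬a4 ∨ a4) ∧ ¬a4 ∨ (¬a4 ∨ a4) ∧ a4) ∧ (¬a4 ∧ ¬a4 ∨ ¬a4 ∧ a4 ∨ a4)   (De Morgan)
= (¬a4 ∨ a4) ∧ (¬a4 ∧ ¬a4 ∨ ¬a4 ∧ a4 ∨ a4)   (distribution)
= (¬a4 ∨ a4) ∧ (¬a4 ∨ a4)   (distribution)
= ¬a4 ∨ a4   (idempotence)
= True   (complement)

True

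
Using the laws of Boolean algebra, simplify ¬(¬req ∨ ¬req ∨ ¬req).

¬(¬req ∨ ¬req ∨ ¬req)
= ¬(¬req ∨ ¬req)   [idempotence]
= ¬¬req   [idempotence]
= req   [double negation]

req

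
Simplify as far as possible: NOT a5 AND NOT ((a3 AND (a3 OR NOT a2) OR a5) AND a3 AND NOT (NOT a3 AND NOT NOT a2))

NOT a5 AND NOT ((a3 AND (a3 OR NOT a2) OR a5) AND a3 AND NOT (NOT a3 AND NOT NOT a2))
= NOT a5 AND NOT ((a3 AND (a3 OR NOT a2) OR a5) AND a3 AND (a3 OR NOT a2))   [De Morgan]
= NOT a5 AND NOT (a3 AND (a3 OR NOT a2))   [absorption]
= NOT a5 AND NOT a3   [absorption]

NOT a5 AND NOT a3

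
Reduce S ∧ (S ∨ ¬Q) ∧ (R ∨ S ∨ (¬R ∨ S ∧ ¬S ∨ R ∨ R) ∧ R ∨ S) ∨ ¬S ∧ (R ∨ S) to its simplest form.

S ∧ (S ∨ ¬Q) ∧ (R ∨ S ∨ (¬R ∨ S ∧ ¬S ∨ R ∨ R) ∧ R ∨ S) ∨ ¬S ∧ (R ∨ S)
= S ∧ (S ∨ ¬Q) ∧ (R ∨ S ∨ (¬R ∨ S ∧ ¬S ∨ R) ∧ R ∨ S) ∨ ¬S ∧ (R ∨ S)   — idempotence
= S ∧ (R ∨ S ∨ (¬R ∨ S ∧ ¬S ∨ R) ∧ R ∨ S) ∨ ¬S ∧ (R ∨ S)   — absorption
= S ∧ (R ∨ S ∨ (¬R ∨ R) ∧ R ∨ S) ∨ ¬S ∧ (R ∨ S)   — complement / identity
= S ∧ (R ∨ S ∨ R ∨ S) ∨ ¬S ∧ (R ∨ S)   — complement / identity
= S ∧ (R ∨ S) ∨ ¬S ∧ (R ∨ S)   — idempotence
= R ∨ S   — distribution

R ∨ S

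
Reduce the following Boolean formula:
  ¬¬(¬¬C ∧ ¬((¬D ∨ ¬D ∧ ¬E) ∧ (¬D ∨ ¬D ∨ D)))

¬¬(¬¬C ∧ ¬((¬D ∨ ¬D ∧ ¬E) ∧ (¬D ∨ ¬D ∨ D)))
= ¬¬(¬¬C ∧ ¬(¬D ∧ (¬D ∨ ¬D ∨ D)))
= ¬¬(¬¬C ∧ ¬(¬D ∧ (¬D ∨ D)))
= ¬¬(¬¬C ∧ ¬¬D)
= ¬(¬C ∨ ¬D)
= C ∧ D

C ∧ D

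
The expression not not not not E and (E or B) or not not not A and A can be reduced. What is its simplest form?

E

not not not not E and (E or B) or not not not A and A
= not not E and (E or B) or not not not A and A   (double negation)
= not not E and (E or B) or not A and A   (double negation)
= E and (E or B) or not A and A   (double negation)
= E and (E or B)   (complement / identity)
= E   (absorption)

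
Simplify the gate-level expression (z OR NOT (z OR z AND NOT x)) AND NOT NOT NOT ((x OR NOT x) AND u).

(z OR NOT (z OR z AND NOT x)) AND NOT NOT NOT ((x OR NOT x) AND u)
= (z OR NOT (z OR z AND NOT x)) AND NOT NOT NOT u   [complement / identity]
= (z OR NOT z) AND NOT NOT NOT u   [absorption]
= NOT NOT NOT u   [complement / identity]
= NOT u   [double negation]

NOT u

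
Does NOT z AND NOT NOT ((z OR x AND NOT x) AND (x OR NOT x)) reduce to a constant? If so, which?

NOT z AND NOT NOT ((z OR x AND NOT x) AND (x OR NOT x))
= NOT z AND NOT NOT (z OR x AND NOT x)   [complement / identity]
= NOT z AND NOT NOT z   [complement / identity]
= NOT z AND z   [double negation]
= FALSE   [complement]

yes, False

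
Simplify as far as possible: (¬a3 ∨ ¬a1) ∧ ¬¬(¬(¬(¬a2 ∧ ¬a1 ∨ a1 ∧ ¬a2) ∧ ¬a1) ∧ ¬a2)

(¬a3 ∨ ¬a1) ∧ ¬¬(¬(¬(¬a2 ∧ ¬a1 ∨ a1 ∧ ¬a2) ∧ ¬a1) ∧ ¬a2)
= (¬a3 ∨ ¬a1) ∧ ¬¬(¬(¬¬a2 ∧ ¬a1) ∧ ¬a2)   [distribution]
= (¬a3 ∨ ¬a1) ∧ ¬¬((¬a2 ∨ a1) ∧ ¬a2)   [De Morgan]
= (¬a3 ∨ ¬a1) ∧ (¬a2 ∨ a1) ∧ ¬a2   [double negation]
= (¬a3 ∨ ¬a1) ∧ ¬a2   [absorption]

(¬a3 ∨ ¬a1) ∧ ¬a2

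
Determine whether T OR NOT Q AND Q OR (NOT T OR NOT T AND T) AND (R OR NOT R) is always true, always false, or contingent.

T OR NOT Q AND Q OR (NOT T OR NOT T AND T) AND (R OR NOT R)
= T OR (NOT T OR NOT T AND T) AND (R OR NOT R)   (complement / identity)
= T OR NOT T OR NOT T AND T   (complement / identity)
= T OR NOT T   (complement / identity)
= TRUE   (complement)

always true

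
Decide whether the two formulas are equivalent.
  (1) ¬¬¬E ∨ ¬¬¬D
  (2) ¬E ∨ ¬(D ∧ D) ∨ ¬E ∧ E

E1: ¬¬¬E ∨ ¬¬¬D
    = ¬¬¬E ∨ ¬D   (double negation)
    = ¬E ∨ ¬D   (double negation)
E2: ¬E ∨ ¬(D ∧ D) ∨ ¬E ∧ E
    = ¬E ∨ ¬(D ∧ D)   (complement / identity)
    = ¬E ∨ ¬D   (idempotence)
Both reduce to ¬E ∨ ¬D, so they are equivalent.

Yes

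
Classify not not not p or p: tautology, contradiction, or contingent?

tautology

not not not p or p
= not p or p   — double negation
= True   — complement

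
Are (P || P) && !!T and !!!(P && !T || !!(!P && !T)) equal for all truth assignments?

E1: (P || P) && !!T
    = (P || P) && T   [double negation]
    = P && T   [idempotence]
E2: !!!(P && !T || !!(!P && !T))
    = !!!(P && !T || !P && !T)   [double negation]
    = !!!!T   [distribution]
    = !!T   [double negation]
    = T   [double negation]
These differ: at P=0, T=1, E1 = 0 but E2 = 1.

No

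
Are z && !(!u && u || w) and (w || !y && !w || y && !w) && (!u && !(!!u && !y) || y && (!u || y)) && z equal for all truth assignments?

E1: z && !(!u && u || w)
    = z && !w   — complement / identity
E2: (w || !y && !w || y && !w) && (!u && !(!!u && !y) || y && (!u || y)) && z
    = (w || !y && !w || y && !w) && (!u && (!u || y) || y && (!u || y)) && z   — De Morgan
    = (w || !y && !w || y && !w) && (!u || y) && (!u || y) && z   — distribution
    = (w || !w) && (!u || y) && (!u || y) && z   — distribution
    = (w || !w) && (!u || y) && z   — idempotence
    = (!u || y) && z   — complement / identity
These differ: at u=0, w=1, y=0, z=1, E1 = 0 but E2 = 1.

No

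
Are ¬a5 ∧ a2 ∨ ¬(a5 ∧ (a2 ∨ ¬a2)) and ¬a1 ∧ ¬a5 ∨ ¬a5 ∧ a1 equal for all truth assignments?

E1: ¬a5 ∧ a2 ∨ ¬(a5 ∧ (a2 ∨ ¬a2))
    = ¬a5 ∧ a2 ∨ ¬a5   [complement / identity]
    = ¬a5   [absorption]
E2: ¬a1 ∧ ¬a5 ∨ ¬a5 ∧ a1
    = ¬a5   [distribution]
Both reduce to ¬a5, so they are equivalent.

Yes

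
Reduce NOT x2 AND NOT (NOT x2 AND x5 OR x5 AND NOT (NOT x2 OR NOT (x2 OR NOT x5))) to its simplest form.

NOT x2 AND NOT x5

NOT x2 AND NOT (NOT x2 AND x5 OR x5 AND NOT (NOT x2 OR NOT (x2 OR NOT x5)))
= NOT x2 AND NOT (NOT x2 AND x5 OR x5 AND x2 AND (x2 OR NOT x5))   — De Morgan
= NOT x2 AND NOT ((NOT x2 OR x2 AND (x2 OR NOT x5)) AND x5)   — distribution
= NOT x2 AND NOT ((NOT x2 OR x2) AND x5)   — absorption
= NOT x2 AND NOT x5   — complement / identity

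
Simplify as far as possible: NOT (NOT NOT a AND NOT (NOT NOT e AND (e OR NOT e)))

NOT (NOT NOT a AND NOT (NOT NOT e AND (e OR NOT e)))
= NOT (NOT NOT a AND NOT NOT NOT e)
= NOT (NOT NOT a AND NOT e)
= NOT a OR e

NOT a OR e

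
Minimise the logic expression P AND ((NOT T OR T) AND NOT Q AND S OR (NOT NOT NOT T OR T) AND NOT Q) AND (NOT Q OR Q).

P AND NOT Q

P AND ((NOT T OR T) AND NOT Q AND S OR (NOT NOT NOT T OR T) AND NOT Q) AND (NOT Q OR Q)
= P AND ((NOT T OR T) AND NOT Q AND S OR (NOT T OR T) AND NOT Q) AND (NOT Q OR Q)
= P AND (NOT T OR T) AND NOT Q AND (NOT Q OR Q)
= P AND NOT Q AND (NOT Q OR Q)
= P AND NOT Q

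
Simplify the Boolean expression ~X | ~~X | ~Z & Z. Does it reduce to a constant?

1

~X | ~~X | ~Z & Z
= ~X | ~~X   [complement / identity]
= ~X | X   [double negation]
= 1   [complement]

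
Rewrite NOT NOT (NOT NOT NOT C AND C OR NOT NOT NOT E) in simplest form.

NOT NOT (NOT NOT NOT C AND C OR NOT NOT NOT E)
= NOT NOT NOT C AND C OR NOT NOT NOT E   — double negation
= NOT C AND C OR NOT NOT NOT E   — double negation
= NOT NOT NOT E   — complement / identity
= NOT E   — double negation

NOT E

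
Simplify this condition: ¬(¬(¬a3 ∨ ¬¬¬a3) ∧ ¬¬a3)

¬a3

¬(¬(¬a3 ∨ ¬¬¬a3) ∧ ¬¬a3)
= ¬(¬(¬a3 ∨ ¬a3) ∧ ¬¬a3)   (double negation)
= ¬(¬¬a3 ∧ ¬¬a3)   (idempotence)
= ¬¬¬a3   (idempotence)
= ¬a3   (double negation)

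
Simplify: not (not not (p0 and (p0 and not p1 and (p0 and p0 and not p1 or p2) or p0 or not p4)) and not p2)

not p0 or p2

not (not not (p0 and (p0 and not p1 and (p0 and p0 and not p1 or p2) or p0 or not p4)) and not p2)
= not (not not (p0 and (p0 and not p1 and (p0 and not p1 or p2) or p0 or not p4)) and not p2)   — idempotence
= not (not not (p0 and (p0 and not p1 or p0 or not p4)) and not p2)   — absorption
= not (not not (p0 and (p0 or not p4)) and not p2)   — absorption
= not (not not p0 and not p2)   — absorption
= not p0 or p2   — De Morgan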